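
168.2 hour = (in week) 1.001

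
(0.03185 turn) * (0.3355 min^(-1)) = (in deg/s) 0.06411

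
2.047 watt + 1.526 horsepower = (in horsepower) 1.529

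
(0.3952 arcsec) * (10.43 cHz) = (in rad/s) 1.998e-07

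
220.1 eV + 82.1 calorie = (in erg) 3.435e+09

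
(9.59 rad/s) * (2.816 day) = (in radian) 2.333e+06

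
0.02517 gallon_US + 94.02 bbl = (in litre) 1.495e+04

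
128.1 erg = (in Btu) 1.214e-08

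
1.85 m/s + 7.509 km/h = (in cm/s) 393.6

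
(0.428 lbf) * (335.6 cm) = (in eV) 3.988e+19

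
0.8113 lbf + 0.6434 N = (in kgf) 0.4336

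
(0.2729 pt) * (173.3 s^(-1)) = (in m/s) 0.01668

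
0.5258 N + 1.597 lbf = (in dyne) 7.63e+05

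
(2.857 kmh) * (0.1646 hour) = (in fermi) 4.703e+17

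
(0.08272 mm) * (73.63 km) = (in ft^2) 65.56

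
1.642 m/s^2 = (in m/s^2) 1.642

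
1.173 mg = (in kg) 1.173e-06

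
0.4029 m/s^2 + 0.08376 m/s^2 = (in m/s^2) 0.4867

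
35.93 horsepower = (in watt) 2.679e+04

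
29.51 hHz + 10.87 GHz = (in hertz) 1.087e+10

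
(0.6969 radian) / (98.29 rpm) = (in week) 1.119e-07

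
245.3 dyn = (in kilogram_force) 0.0002501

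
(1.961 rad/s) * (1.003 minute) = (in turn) 18.78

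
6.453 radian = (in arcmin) 2.218e+04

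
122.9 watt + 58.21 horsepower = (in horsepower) 58.37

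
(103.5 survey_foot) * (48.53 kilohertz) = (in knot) 2.976e+06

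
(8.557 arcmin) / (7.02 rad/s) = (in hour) 9.849e-08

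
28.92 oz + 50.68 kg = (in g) 5.15e+04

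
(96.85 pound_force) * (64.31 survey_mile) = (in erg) 4.459e+14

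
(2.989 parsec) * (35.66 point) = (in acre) 2.867e+11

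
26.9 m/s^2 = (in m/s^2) 26.9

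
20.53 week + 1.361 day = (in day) 145.1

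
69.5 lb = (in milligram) 3.152e+07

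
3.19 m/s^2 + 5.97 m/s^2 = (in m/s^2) 9.16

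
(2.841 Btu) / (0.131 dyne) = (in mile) 1.422e+06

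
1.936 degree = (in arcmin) 116.2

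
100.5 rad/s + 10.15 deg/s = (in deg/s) 5768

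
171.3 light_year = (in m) 1.621e+18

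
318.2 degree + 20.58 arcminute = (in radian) 5.56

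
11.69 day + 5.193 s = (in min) 1.683e+04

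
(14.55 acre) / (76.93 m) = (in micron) 7.654e+08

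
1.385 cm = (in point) 39.26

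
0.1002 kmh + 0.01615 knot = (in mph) 0.08085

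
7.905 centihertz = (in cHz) 7.905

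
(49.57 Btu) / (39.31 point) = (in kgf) 3.846e+05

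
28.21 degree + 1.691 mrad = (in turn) 0.07863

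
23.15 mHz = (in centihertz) 2.315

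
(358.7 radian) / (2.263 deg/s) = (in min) 151.4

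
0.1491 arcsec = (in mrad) 0.0007229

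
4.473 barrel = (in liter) 711.2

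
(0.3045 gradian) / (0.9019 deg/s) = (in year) 9.635e-09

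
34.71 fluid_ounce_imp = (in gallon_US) 0.2605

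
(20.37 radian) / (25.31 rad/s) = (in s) 0.8048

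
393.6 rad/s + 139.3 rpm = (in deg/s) 2.339e+04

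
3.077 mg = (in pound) 6.784e-06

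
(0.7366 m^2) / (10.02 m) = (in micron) 7.351e+04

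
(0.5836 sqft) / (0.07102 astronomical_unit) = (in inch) 2.009e-10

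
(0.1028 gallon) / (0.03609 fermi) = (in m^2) 1.078e+13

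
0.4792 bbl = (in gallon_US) 20.13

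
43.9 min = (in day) 0.03049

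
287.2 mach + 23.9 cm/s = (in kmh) 3.521e+05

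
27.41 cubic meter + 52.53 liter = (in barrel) 172.7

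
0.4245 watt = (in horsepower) 0.0005693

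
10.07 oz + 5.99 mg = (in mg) 2.855e+05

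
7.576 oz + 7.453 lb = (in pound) 7.926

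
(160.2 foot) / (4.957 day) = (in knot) 0.0002216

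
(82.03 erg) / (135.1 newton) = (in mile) 3.773e-11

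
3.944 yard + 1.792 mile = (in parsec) 9.358e-14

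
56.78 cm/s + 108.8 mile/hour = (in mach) 0.1445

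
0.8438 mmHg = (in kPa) 0.1125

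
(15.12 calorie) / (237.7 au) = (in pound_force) 3.999e-13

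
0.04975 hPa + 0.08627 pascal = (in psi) 0.0007341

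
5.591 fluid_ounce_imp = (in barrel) 0.0009992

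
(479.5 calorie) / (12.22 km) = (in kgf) 0.01674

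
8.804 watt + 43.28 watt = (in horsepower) 0.06985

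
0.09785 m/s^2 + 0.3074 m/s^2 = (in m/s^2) 0.4052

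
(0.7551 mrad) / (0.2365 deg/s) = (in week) 3.025e-07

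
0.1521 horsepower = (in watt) 113.4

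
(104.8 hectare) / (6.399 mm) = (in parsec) 5.308e-09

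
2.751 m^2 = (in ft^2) 29.61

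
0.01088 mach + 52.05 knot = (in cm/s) 3048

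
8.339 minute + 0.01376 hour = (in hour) 0.1527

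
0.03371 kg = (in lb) 0.07432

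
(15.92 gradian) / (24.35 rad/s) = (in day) 1.189e-07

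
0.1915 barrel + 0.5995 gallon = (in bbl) 0.2058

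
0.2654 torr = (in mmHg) 0.2654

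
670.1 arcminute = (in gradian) 12.41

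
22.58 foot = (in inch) 271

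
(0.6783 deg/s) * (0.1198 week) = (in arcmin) 2.949e+06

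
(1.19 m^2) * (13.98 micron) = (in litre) 0.01664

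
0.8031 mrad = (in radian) 0.0008031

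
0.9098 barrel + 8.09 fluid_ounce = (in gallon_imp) 31.87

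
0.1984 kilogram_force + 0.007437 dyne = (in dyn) 1.946e+05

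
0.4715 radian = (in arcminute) 1621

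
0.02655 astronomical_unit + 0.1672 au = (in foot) 9.509e+10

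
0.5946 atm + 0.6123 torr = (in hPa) 603.3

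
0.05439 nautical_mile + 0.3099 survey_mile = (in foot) 1967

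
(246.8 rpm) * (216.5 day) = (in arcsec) 9.972e+13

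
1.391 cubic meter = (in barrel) 8.749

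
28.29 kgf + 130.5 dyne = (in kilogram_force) 28.29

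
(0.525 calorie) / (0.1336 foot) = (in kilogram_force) 5.501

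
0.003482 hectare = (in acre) 0.008604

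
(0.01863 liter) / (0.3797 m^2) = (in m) 4.907e-05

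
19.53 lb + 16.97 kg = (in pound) 56.94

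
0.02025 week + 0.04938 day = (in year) 0.0005236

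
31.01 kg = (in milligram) 3.101e+07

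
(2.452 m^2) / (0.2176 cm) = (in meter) 1127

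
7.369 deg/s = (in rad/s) 0.1286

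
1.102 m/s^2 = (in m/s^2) 1.102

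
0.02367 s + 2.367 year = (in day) 864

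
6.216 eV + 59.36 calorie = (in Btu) 0.2354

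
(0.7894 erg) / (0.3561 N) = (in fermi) 2.217e+08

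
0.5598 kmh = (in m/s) 0.1555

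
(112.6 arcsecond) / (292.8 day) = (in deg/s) 1.236e-09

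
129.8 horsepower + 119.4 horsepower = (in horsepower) 249.2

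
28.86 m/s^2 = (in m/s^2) 28.86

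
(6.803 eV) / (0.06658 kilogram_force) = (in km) 1.669e-21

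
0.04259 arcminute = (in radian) 1.239e-05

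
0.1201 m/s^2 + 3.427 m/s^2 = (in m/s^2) 3.547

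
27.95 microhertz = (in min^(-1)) 0.001677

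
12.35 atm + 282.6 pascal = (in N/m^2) 1.252e+06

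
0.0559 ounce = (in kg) 0.001585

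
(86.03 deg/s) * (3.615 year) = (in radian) 1.712e+08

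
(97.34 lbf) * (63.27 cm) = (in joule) 274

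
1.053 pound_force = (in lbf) 1.053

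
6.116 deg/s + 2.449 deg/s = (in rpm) 1.427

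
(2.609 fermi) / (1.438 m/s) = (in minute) 3.024e-17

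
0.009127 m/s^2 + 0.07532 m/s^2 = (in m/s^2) 0.08445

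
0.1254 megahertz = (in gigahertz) 0.0001254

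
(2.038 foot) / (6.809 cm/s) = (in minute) 0.152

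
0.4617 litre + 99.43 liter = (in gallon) 26.39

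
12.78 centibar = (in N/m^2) 1.278e+04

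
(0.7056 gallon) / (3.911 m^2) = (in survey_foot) 0.002241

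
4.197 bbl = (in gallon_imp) 146.8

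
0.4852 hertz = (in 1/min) 29.11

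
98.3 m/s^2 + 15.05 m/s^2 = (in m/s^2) 113.3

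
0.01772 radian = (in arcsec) 3655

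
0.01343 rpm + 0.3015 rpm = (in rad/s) 0.03298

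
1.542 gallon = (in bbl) 0.03671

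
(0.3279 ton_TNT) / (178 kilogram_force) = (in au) 5.254e-06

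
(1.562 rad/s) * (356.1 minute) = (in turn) 5312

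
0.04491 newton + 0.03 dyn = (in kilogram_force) 0.00458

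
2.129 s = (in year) 6.751e-08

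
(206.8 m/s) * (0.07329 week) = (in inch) 3.609e+08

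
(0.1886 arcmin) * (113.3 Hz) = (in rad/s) 0.006216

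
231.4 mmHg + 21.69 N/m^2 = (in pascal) 3.087e+04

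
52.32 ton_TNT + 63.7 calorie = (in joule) 2.189e+11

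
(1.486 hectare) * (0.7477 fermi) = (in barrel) 6.988e-11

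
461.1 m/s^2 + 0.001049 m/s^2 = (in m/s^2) 461.1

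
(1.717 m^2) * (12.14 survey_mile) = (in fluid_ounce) 1.134e+09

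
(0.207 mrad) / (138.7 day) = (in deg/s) 9.897e-10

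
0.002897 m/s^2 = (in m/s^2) 0.002897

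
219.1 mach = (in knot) 1.45e+05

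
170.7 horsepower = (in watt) 1.273e+05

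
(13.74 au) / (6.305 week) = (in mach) 1583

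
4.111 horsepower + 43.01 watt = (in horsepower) 4.169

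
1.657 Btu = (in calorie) 417.8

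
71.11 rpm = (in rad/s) 7.447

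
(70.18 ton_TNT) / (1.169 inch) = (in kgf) 1.008e+12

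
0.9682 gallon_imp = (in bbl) 0.02768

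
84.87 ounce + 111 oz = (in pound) 12.24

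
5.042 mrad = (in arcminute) 17.33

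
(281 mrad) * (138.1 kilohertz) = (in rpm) 3.706e+05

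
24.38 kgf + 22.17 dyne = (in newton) 239.1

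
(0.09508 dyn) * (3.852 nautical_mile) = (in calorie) 0.001621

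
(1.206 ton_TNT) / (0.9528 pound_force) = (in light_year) 1.258e-07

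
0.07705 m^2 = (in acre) 1.904e-05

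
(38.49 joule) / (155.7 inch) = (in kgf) 0.9924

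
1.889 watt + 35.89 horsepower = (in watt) 2.677e+04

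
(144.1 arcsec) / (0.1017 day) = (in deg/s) 4.555e-06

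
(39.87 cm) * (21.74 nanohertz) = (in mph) 1.939e-08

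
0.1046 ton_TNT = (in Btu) 4.148e+05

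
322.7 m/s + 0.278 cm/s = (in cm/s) 3.227e+04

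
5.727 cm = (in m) 0.05727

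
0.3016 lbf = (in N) 1.342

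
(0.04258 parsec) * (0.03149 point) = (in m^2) 1.46e+10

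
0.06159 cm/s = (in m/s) 0.0006159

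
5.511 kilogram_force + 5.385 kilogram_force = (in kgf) 10.9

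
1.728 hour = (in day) 0.072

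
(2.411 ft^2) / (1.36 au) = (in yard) 1.204e-12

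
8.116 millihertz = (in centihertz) 0.8116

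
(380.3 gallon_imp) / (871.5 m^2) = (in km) 1.984e-06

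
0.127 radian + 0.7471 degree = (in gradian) 8.915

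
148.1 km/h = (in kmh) 148.1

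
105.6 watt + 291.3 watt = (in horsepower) 0.5323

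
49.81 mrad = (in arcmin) 171.2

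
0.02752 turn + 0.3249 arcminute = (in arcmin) 594.8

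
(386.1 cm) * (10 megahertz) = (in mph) 8.637e+07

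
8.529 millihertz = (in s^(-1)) 0.008529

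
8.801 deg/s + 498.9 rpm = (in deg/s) 3002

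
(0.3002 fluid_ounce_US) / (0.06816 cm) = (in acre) 3.219e-06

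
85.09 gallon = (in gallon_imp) 70.85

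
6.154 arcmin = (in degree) 0.1026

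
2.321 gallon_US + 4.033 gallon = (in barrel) 0.1513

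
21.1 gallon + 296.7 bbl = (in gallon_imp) 1.039e+04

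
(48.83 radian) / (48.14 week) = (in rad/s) 1.677e-06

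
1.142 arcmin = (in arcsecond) 68.52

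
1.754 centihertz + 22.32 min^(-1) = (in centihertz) 38.95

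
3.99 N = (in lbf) 0.897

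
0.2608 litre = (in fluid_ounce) 8.819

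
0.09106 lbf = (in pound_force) 0.09106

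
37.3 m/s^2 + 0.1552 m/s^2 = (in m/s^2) 37.46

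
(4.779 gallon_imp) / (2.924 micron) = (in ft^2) 7.998e+04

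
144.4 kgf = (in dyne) 1.416e+08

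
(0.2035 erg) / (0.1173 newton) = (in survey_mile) 1.078e-10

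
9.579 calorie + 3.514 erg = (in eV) 2.502e+20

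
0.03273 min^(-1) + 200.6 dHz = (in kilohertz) 0.02006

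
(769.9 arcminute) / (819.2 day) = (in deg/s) 1.813e-07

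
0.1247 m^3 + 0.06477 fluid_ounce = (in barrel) 0.7844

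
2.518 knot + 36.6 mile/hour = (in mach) 0.05186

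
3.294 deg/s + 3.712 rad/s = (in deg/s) 216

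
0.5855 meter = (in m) 0.5855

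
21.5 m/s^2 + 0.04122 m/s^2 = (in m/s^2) 21.54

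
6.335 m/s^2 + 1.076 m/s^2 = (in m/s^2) 7.411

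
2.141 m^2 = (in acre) 0.0005291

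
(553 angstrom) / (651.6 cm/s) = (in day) 9.823e-14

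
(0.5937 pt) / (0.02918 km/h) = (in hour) 7.178e-06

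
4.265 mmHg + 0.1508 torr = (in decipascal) 5887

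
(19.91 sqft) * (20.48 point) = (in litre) 13.36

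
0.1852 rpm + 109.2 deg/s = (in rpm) 18.39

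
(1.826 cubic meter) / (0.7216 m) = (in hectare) 0.000253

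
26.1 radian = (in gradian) 1662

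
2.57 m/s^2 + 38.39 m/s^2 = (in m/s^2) 40.96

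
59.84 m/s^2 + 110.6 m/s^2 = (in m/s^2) 170.4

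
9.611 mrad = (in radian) 0.009611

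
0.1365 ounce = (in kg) 0.00387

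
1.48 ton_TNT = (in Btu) 5.869e+06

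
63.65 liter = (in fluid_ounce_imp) 2240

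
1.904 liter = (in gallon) 0.503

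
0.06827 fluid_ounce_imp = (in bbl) 1.22e-05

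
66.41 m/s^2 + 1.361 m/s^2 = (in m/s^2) 67.77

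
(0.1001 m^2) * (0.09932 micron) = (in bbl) 6.253e-08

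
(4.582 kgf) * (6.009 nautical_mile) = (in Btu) 474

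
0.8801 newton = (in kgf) 0.08975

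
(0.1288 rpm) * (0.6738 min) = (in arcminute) 1875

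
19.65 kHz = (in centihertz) 1.965e+06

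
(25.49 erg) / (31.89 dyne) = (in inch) 0.3147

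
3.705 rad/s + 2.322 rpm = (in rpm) 37.7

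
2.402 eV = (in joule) 3.848e-19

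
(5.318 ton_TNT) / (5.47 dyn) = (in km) 4.068e+11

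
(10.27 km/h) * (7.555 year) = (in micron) 6.797e+14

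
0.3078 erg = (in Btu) 2.917e-11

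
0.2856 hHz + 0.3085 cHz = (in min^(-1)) 1714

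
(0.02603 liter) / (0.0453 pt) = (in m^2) 1.629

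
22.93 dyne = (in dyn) 22.93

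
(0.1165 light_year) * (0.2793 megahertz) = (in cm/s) 3.078e+22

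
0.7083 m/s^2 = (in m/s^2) 0.7083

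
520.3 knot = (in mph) 598.8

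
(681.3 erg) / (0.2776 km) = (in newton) 2.454e-07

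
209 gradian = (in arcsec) 6.772e+05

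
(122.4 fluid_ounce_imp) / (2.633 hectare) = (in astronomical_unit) 8.829e-19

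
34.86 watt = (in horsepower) 0.04675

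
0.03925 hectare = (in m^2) 392.5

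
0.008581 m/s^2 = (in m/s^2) 0.008581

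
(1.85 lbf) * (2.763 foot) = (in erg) 6.93e+07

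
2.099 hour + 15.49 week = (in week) 15.5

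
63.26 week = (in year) 1.213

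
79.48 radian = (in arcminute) 2.732e+05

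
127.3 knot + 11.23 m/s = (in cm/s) 7672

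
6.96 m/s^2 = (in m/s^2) 6.96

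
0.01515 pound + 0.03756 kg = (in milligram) 4.443e+04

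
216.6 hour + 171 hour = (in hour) 387.6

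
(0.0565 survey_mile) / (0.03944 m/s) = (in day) 0.02668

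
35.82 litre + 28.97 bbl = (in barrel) 29.2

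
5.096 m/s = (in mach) 0.01497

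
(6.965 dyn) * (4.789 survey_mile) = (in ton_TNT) 1.283e-10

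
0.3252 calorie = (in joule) 1.361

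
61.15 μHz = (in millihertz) 0.06115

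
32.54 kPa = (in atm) 0.3211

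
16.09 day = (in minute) 2.317e+04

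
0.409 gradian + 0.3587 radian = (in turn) 0.05811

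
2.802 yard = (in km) 0.002562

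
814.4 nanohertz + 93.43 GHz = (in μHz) 9.343e+16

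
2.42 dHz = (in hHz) 0.00242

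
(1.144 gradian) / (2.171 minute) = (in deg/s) 0.007904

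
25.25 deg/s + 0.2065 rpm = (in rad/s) 0.4623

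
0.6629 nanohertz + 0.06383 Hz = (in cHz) 6.383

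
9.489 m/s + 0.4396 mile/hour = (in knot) 18.83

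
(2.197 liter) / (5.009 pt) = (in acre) 0.0003072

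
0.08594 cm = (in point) 2.436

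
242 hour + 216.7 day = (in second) 1.959e+07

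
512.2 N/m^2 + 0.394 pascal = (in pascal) 512.6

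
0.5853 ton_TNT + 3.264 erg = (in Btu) 2.321e+06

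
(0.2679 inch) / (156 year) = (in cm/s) 1.383e-10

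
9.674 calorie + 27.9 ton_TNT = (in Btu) 1.106e+08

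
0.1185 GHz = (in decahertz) 1.185e+07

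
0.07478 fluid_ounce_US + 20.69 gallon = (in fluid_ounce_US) 2648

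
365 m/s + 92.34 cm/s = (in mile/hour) 818.5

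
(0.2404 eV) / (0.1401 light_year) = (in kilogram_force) 2.963e-36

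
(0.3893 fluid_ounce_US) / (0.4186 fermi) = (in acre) 6.796e+06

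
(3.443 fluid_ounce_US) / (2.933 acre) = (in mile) 5.33e-12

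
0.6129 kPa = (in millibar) 6.129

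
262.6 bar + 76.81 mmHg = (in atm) 259.3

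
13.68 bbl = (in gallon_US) 574.6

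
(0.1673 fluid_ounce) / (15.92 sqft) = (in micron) 3.345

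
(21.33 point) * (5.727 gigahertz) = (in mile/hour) 9.64e+07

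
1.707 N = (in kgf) 0.1741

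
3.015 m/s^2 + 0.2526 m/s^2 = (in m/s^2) 3.268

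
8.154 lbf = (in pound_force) 8.154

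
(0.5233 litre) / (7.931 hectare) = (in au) 4.411e-20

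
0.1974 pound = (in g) 89.54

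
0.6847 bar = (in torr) 513.6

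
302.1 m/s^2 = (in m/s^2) 302.1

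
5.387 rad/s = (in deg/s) 308.7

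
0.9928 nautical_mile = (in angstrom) 1.839e+13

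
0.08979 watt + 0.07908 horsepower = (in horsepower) 0.0792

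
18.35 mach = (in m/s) 6248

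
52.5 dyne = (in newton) 0.000525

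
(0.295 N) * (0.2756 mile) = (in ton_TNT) 3.127e-08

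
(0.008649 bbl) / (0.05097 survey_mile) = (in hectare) 1.676e-09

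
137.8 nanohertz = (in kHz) 1.378e-10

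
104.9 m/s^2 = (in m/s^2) 104.9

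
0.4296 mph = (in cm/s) 19.2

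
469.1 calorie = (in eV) 1.225e+22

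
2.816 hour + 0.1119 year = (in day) 40.96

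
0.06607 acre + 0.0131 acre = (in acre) 0.07917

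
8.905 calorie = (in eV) 2.325e+20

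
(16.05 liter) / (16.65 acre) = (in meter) 2.382e-07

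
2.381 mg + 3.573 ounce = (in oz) 3.573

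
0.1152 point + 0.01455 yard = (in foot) 0.04378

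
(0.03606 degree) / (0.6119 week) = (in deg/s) 9.744e-08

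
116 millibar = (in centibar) 11.6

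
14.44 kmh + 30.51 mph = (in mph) 39.48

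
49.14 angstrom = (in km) 4.914e-12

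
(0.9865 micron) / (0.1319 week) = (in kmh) 4.452e-11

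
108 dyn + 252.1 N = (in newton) 252.1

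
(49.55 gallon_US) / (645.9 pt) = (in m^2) 0.8232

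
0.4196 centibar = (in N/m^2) 419.6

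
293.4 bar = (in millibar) 2.934e+05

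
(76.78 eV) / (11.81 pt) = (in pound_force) 6.638e-16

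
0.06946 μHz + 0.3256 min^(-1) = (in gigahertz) 5.427e-12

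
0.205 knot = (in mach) 0.0003097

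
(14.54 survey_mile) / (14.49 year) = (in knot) 9.954e-05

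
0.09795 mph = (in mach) 0.0001286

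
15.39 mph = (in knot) 13.37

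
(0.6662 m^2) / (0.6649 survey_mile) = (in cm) 0.06226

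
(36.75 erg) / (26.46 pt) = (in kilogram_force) 4.015e-05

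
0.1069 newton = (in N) 0.1069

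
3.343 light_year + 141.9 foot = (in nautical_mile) 1.708e+13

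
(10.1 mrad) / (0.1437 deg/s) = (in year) 1.277e-07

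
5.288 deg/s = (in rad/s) 0.09229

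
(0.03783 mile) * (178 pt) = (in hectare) 0.0003823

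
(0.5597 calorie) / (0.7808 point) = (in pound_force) 1911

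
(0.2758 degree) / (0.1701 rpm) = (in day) 3.128e-06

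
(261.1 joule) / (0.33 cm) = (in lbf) 1.779e+04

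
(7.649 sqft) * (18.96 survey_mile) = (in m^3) 2.168e+04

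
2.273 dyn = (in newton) 2.273e-05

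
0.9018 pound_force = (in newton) 4.011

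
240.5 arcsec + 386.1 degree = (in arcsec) 1.39e+06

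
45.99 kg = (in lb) 101.4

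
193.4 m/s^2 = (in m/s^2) 193.4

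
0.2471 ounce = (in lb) 0.01544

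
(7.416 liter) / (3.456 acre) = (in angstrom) 5302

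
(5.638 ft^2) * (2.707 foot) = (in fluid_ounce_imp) 1.521e+04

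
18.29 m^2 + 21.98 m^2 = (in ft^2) 433.5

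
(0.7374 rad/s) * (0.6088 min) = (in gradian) 1715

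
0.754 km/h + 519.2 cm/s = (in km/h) 19.45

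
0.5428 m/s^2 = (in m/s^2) 0.5428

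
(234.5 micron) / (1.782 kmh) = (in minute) 7.896e-06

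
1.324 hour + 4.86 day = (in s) 4.247e+05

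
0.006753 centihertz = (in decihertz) 0.0006753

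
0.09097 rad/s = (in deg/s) 5.212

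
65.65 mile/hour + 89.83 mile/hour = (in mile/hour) 155.5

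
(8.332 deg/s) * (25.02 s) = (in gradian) 231.6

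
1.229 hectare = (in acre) 3.037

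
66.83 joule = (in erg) 6.683e+08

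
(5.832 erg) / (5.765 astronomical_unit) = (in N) 6.762e-19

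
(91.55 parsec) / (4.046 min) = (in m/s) 1.164e+16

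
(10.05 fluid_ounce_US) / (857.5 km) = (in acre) 8.565e-14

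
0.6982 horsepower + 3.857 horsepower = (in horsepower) 4.555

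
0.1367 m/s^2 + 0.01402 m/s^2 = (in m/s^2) 0.1507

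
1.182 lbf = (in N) 5.258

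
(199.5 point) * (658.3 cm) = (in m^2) 0.4633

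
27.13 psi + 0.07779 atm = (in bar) 1.949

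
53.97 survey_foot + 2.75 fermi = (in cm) 1645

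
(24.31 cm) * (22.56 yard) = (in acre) 0.001239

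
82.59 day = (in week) 11.8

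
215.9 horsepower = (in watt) 1.61e+05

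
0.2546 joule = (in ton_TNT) 6.085e-11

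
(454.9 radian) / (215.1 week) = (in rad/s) 3.497e-06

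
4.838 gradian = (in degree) 4.354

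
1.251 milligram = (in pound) 2.758e-06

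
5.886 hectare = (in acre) 14.54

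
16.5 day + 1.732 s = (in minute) 2.376e+04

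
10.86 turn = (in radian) 68.24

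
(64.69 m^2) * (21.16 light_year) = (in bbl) 8.145e+19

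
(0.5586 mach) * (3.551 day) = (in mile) 3.626e+04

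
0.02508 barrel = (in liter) 3.987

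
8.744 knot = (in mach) 0.01321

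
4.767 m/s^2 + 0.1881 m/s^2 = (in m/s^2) 4.955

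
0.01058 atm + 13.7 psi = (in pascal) 9.553e+04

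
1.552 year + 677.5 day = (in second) 1.075e+08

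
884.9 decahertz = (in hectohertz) 88.49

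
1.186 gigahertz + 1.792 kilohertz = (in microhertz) 1.186e+15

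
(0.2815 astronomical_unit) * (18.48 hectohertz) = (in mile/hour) 1.741e+14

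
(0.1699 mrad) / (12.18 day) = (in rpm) 1.542e-09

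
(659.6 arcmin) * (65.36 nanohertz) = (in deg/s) 7.185e-07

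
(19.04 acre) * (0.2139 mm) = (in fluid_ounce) 5.573e+05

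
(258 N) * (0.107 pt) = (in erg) 9.739e+04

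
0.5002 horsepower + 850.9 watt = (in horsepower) 1.641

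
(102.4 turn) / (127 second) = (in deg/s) 290.3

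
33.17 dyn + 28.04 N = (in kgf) 2.859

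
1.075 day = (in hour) 25.8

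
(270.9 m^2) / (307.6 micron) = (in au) 5.887e-06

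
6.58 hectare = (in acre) 16.26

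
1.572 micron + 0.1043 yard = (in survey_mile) 5.926e-05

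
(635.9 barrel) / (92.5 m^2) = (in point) 3098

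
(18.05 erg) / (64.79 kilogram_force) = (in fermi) 2.841e+06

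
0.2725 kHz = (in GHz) 2.725e-07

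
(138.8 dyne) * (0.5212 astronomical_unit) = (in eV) 6.755e+26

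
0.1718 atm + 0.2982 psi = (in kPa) 19.46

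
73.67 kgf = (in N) 722.5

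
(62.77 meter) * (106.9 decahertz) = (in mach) 197.1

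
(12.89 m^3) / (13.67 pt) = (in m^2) 2673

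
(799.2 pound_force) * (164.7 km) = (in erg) 5.855e+15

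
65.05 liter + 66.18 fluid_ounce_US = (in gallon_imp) 14.74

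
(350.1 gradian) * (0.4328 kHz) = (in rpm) 2.273e+04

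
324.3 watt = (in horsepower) 0.4349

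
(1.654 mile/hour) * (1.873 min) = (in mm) 8.309e+04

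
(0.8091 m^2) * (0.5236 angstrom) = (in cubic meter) 4.236e-11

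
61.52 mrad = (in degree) 3.525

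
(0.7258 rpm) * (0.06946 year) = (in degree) 9.539e+06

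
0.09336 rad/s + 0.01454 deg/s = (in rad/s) 0.09361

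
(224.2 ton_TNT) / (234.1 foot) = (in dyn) 1.315e+15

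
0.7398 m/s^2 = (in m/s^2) 0.7398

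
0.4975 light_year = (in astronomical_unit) 3.146e+04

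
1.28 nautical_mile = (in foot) 7777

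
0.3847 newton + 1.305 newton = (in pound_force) 0.3799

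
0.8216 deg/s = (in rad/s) 0.01434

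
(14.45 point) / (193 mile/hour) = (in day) 6.838e-10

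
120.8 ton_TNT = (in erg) 5.054e+18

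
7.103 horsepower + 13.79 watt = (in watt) 5310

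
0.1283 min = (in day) 8.91e-05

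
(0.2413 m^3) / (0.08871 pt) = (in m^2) 7711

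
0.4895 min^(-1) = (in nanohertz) 8.158e+06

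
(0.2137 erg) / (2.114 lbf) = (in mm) 2.273e-06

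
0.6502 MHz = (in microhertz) 6.502e+11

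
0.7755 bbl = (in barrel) 0.7755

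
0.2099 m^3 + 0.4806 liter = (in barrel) 1.323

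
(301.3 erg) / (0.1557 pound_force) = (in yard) 4.758e-05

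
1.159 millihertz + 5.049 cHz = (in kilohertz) 5.165e-05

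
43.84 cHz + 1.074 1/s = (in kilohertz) 0.001512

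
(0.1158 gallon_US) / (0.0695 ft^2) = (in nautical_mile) 3.666e-05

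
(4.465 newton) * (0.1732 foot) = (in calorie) 0.05634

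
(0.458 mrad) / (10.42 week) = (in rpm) 6.94e-10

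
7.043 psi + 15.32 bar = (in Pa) 1.581e+06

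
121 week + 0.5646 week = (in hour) 2.042e+04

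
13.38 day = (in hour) 321.1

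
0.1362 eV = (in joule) 2.182e-20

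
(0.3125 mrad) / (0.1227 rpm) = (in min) 0.0004053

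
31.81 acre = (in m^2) 1.287e+05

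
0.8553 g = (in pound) 0.001886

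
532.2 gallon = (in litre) 2015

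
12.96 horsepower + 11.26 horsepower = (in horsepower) 24.22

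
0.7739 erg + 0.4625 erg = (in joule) 1.236e-07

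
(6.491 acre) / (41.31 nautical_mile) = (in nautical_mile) 0.0001854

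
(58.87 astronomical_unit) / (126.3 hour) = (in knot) 3.765e+07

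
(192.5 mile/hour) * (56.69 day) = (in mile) 2.619e+05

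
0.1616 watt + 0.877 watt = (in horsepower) 0.001393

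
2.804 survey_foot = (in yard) 0.9347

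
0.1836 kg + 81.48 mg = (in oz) 6.479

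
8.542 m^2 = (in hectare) 0.0008542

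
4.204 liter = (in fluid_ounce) 142.2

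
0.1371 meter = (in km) 0.0001371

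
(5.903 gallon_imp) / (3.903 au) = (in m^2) 4.596e-14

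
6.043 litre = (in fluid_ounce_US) 204.3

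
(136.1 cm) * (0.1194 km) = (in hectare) 0.01625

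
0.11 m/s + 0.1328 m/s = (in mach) 0.0007131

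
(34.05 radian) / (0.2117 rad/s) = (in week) 0.0002659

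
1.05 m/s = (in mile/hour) 2.349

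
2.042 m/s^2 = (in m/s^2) 2.042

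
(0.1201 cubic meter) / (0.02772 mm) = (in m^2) 4333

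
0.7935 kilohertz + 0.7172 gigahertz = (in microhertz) 7.172e+14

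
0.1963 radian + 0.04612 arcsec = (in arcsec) 4.049e+04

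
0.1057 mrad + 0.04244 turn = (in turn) 0.04246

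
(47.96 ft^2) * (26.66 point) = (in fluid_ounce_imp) 1475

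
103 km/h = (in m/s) 28.61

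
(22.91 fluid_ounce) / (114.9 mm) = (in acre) 1.457e-06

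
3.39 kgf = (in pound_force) 7.474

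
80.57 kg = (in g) 8.057e+04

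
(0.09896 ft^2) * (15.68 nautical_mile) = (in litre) 2.67e+05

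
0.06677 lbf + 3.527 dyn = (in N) 0.297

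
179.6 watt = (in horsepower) 0.2408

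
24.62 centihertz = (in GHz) 2.462e-10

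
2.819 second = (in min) 0.04698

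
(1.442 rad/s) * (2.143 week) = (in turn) 2.975e+05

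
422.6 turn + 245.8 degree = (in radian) 2660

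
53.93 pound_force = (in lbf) 53.93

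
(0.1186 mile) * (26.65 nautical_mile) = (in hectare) 942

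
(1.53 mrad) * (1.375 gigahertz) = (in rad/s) 2.104e+06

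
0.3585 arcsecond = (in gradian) 0.0001106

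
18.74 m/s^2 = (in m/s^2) 18.74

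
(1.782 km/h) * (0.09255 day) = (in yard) 4329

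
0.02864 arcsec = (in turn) 2.21e-08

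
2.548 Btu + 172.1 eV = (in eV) 1.678e+22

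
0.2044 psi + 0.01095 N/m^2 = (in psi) 0.2044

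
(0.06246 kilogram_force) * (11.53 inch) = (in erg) 1.794e+06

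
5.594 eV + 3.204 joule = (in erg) 3.204e+07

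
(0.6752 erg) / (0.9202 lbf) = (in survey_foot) 5.412e-08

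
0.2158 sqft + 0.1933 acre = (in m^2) 782.3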